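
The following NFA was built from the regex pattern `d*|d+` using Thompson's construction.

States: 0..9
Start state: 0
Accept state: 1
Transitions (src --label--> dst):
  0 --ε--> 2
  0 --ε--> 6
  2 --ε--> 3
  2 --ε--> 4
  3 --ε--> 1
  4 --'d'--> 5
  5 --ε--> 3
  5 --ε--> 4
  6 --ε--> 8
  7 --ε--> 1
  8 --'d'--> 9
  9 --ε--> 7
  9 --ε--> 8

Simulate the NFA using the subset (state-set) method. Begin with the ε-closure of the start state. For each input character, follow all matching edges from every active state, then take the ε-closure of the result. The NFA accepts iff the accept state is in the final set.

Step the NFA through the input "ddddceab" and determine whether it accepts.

initial (ε-close {0}): {0,1,2,3,4,6,8}
'd' @ 1: {1,3,4,5,7,8,9}  (accept∈set)
'd' @ 2: {1,3,4,5,7,8,9}  (accept∈set)
'd' @ 3: {1,3,4,5,7,8,9}  (accept∈set)
'd' @ 4: {1,3,4,5,7,8,9}  (accept∈set)
'c' @ 5: {}  — state set empty
rest 'eab' ignored (set empty)
final: {}; accept 1 not in set

Answer: REJECT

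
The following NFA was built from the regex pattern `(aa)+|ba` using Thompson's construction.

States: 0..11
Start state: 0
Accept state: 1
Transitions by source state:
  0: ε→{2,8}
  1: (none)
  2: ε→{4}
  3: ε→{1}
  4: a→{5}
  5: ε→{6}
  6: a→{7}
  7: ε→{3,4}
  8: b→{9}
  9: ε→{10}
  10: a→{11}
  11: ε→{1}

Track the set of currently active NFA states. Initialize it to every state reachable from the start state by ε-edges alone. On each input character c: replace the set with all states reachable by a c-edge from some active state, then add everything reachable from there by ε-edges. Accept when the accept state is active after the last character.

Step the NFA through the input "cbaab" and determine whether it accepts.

initial (ε-close {0}): {0,2,4,8}
'c' @ 1: {}  — no active states
rest 'baab' ignored (set empty)
final: {}; accept 1 not in set

Answer: REJECT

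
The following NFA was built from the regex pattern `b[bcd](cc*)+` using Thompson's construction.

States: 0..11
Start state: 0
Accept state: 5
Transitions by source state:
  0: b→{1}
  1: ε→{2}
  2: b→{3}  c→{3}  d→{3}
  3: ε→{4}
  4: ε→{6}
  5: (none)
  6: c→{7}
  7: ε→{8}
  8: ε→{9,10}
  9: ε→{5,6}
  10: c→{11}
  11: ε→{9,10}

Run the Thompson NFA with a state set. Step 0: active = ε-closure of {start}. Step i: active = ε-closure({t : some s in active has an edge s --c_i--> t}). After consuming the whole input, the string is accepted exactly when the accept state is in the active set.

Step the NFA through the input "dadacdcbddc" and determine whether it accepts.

Answer: REJECT

Steps:
S₀ = ε-closure({0}) = {0}
'd' @ 1: {}  — dead — no transitions
rest 'adacdcbddc' ignored (set empty)
final: {}; accept 5 not in set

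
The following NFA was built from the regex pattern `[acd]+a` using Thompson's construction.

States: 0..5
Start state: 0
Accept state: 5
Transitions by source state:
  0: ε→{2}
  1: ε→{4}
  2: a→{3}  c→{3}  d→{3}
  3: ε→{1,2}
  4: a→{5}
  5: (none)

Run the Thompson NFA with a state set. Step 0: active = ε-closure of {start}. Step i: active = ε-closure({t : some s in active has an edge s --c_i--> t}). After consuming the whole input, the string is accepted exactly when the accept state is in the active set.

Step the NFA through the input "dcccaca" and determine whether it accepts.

Answer: ACCEPT

Trace:
start: ε-closure({0}) = {0,2}
'd' @ 1: {1,2,3,4}
'c' @ 2: {1,2,3,4}
'c' @ 3: {1,2,3,4}
'c' @ 4: {1,2,3,4}
'a' @ 5: {1,2,3,4,5}  ✓accept
'c' @ 6: {1,2,3,4}
'a' @ 7: {1,2,3,4,5}  ✓accept
after full input: {1,2,3,4,5}  (accept=5 in)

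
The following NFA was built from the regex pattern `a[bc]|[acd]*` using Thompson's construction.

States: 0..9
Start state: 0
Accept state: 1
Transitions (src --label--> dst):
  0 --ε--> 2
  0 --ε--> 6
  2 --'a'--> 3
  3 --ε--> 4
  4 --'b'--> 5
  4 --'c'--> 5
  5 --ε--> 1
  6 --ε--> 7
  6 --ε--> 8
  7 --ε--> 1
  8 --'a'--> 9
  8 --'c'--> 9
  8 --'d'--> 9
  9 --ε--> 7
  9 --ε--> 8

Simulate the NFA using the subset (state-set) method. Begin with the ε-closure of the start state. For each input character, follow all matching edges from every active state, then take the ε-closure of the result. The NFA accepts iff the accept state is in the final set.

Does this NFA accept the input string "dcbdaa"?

S₀ = ε-closure({0}) = {0,1,2,6,7,8}
'd' @ 1: {1,7,8,9}  [accepting]
'c' @ 2: {1,7,8,9}  [accepting]
'b' @ 3: {}  — dead — no transitions
rest 'daa' ignored (set empty)
after full input: {}  (accept=1 not in)

Answer: REJECT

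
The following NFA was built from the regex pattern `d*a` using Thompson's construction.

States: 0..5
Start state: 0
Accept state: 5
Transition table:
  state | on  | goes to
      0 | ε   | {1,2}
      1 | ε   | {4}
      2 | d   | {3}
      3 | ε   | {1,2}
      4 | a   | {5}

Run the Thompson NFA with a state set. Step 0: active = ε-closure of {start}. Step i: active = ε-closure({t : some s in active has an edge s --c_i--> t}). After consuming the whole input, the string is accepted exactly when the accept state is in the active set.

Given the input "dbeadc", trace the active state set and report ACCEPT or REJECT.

start: ε-closure({0}) = {0,1,2,4}
'd' @ 1: {1,2,3,4}
'b' @ 2: {}  — state set empty
rest 'eadc' ignored (set empty)
end set {} — state 5 not in

Answer: REJECT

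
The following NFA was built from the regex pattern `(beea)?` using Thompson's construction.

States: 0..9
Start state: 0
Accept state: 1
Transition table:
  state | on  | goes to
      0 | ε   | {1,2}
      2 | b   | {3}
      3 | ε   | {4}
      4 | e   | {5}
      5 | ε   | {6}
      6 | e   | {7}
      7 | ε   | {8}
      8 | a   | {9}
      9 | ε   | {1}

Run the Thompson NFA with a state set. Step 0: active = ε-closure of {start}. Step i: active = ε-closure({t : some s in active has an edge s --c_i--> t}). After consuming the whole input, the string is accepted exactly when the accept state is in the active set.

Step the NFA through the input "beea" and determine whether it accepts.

S₀ = ε-closure({0}) = {0,1,2}
'b' @ 1: {3,4}
'e' @ 2: {5,6}
'e' @ 3: {7,8}
'a' @ 4: {1,9}  [accepting]
after full input: {1,9}  (accept=1 in)

Answer: ACCEPT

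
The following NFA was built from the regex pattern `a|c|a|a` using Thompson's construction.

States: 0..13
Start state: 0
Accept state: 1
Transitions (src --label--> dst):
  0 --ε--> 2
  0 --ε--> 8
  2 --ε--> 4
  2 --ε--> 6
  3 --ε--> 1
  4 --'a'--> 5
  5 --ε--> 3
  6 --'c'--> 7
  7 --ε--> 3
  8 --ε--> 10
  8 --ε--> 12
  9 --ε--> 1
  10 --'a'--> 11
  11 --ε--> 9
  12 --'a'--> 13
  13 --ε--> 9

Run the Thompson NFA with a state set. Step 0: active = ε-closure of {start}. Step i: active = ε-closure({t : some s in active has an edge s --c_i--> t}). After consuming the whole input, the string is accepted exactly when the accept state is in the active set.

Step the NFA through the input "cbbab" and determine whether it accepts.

Answer: REJECT

Steps:
start: ε-closure({0}) = {0,2,4,6,8,10,12}
'c' @ 1: {1,3,7}  ✓accept
'b' @ 2: {}  — state set empty
rest 'bab' ignored (set empty)
after full input: {}  (accept=1 not in)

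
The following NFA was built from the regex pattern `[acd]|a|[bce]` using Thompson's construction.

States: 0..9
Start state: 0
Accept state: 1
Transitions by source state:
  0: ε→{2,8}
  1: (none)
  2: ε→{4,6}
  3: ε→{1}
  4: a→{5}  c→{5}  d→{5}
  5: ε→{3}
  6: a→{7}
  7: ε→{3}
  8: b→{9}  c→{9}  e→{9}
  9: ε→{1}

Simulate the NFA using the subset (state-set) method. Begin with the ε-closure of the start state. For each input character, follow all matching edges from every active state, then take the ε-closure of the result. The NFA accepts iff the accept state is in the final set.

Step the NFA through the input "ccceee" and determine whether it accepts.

start: ε-closure({0}) = {0,2,4,6,8}
'c' @ 1: {1,3,5,9}  [accepting]
'c' @ 2: {}  — state set empty
rest 'ceee' ignored (set empty)
after full input: {}  (accept=1 not in)

Answer: REJECT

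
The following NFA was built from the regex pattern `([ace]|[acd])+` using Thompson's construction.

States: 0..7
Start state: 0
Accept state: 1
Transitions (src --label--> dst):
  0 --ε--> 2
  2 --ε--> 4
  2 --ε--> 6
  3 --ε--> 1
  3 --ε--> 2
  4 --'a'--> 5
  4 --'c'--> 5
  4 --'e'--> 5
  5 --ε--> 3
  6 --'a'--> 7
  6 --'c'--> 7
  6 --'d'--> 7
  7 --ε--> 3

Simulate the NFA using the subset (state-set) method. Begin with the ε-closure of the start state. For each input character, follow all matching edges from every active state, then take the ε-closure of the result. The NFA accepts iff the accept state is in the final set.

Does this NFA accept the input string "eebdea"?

Answer: REJECT

Steps:
initial (ε-close {0}): {0,2,4,6}
'e' @ 1: {1,2,3,4,5,6}  (accept∈set)
'e' @ 2: {1,2,3,4,5,6}  (accept∈set)
'b' @ 3: {}  — no active states
rest 'dea' ignored (set empty)
end set {} — state 1 not in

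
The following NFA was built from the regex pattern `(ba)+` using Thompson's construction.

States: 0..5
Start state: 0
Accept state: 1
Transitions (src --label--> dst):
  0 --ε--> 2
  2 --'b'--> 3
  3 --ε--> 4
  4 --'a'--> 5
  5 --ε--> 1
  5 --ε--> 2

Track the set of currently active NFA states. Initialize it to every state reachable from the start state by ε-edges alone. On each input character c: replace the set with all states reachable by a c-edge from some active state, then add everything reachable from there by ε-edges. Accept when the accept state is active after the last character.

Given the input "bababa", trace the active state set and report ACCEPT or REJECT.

start: ε-closure({0}) = {0,2}
'b' @ 1: {3,4}
'a' @ 2: {1,2,5}  ✓accept
'b' @ 3: {3,4}
'a' @ 4: {1,2,5}  ✓accept
'b' @ 5: {3,4}
'a' @ 6: {1,2,5}  ✓accept
end set {1,2,5} — state 1 in

Answer: ACCEPT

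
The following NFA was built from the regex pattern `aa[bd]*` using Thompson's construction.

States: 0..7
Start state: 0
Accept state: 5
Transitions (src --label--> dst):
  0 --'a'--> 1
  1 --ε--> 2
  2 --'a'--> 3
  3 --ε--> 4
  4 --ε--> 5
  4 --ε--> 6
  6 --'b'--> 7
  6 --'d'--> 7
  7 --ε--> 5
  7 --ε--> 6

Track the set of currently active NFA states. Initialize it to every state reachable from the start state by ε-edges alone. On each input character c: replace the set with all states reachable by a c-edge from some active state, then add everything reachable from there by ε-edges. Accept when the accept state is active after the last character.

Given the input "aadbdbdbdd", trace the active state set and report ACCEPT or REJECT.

Answer: ACCEPT

Steps:
S₀ = ε-closure({0}) = {0}
'a' @ 1: {1,2}
'a' @ 2: {3,4,5,6}  [accepting]
'd' @ 3: {5,6,7}  [accepting]
'b' @ 4: {5,6,7}  [accepting]
'd' @ 5: {5,6,7}  [accepting]
'b' @ 6: {5,6,7}  [accepting]
'd' @ 7: {5,6,7}  [accepting]
'b' @ 8: {5,6,7}  [accepting]
'd' @ 9: {5,6,7}  [accepting]
'd' @ 10: {5,6,7}  [accepting]
end set {5,6,7} — state 5 in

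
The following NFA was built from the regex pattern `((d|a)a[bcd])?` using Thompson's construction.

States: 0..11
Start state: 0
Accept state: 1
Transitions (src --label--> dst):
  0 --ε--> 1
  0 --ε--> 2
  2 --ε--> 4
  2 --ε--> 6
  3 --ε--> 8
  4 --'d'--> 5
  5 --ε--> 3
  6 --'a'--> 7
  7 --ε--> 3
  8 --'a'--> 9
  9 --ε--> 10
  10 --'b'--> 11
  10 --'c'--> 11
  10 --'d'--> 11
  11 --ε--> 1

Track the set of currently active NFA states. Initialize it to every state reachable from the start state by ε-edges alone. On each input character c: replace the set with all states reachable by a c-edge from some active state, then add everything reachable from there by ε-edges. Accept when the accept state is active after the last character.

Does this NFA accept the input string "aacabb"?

S₀ = ε-closure({0}) = {0,1,2,4,6}
'a' @ 1: {3,7,8}
'a' @ 2: {9,10}
'c' @ 3: {1,11}  (accept∈set)
'a' @ 4: {}  — no active states
rest 'bb' ignored (set empty)
final: {}; accept 1 not in set

Answer: REJECT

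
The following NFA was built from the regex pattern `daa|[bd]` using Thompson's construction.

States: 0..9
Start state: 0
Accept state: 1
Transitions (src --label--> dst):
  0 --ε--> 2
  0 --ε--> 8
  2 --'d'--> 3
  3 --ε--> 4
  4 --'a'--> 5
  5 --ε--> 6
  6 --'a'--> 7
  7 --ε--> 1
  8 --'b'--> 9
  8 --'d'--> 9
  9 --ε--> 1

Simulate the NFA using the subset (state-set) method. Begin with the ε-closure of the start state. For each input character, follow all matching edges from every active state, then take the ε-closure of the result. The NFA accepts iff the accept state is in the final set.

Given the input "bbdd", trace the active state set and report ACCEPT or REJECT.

start: ε-closure({0}) = {0,2,8}
'b' @ 1: {1,9}  [accepting]
'b' @ 2: {}  — no active states
rest 'dd' ignored (set empty)
final: {}; accept 1 not in set

Answer: REJECT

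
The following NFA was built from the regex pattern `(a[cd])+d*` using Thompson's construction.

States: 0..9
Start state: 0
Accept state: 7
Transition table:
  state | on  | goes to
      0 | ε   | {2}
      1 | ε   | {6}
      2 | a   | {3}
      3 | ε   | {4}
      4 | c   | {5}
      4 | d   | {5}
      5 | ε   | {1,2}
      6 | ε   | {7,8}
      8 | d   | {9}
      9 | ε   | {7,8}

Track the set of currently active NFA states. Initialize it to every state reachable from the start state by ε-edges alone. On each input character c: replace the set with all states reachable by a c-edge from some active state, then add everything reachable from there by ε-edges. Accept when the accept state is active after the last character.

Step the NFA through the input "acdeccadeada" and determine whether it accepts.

initial (ε-close {0}): {0,2}
'a' @ 1: {3,4}
'c' @ 2: {1,2,5,6,7,8}  ✓accept
'd' @ 3: {7,8,9}  ✓accept
'e' @ 4: {}  — state set empty
rest 'ccadeada' ignored (set empty)
end set {} — state 7 not in

Answer: REJECT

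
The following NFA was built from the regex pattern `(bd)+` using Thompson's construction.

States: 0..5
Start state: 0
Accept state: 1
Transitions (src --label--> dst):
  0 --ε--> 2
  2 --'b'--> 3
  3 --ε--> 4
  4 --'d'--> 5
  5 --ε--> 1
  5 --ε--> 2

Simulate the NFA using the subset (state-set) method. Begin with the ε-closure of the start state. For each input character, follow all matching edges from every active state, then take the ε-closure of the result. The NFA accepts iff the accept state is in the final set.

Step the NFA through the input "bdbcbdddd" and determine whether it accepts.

initial (ε-close {0}): {0,2}
'b' @ 1: {3,4}
'd' @ 2: {1,2,5}  [accepting]
'b' @ 3: {3,4}
'c' @ 4: {}  — no active states
rest 'bdddd' ignored (set empty)
final: {}; accept 1 not in set

Answer: REJECT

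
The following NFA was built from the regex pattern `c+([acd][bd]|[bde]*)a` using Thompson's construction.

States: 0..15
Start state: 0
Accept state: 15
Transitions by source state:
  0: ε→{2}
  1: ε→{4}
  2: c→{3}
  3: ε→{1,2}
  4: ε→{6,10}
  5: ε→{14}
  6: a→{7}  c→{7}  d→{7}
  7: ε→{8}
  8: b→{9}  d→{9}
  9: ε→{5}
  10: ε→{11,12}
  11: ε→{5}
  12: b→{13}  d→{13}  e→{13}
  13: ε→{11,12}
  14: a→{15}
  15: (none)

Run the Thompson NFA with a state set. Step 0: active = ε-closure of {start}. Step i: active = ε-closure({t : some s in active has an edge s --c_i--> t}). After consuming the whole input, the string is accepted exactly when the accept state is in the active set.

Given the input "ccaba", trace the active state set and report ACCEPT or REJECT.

Answer: ACCEPT

Steps:
start: ε-closure({0}) = {0,2}
'c' @ 1: {1,2,3,4,5,6,10,11,12,14}
'c' @ 2: {1,2,3,4,5,6,7,8,10,11,12,14}
'a' @ 3: {7,8,15}  (accept∈set)
'b' @ 4: {5,9,14}
'a' @ 5: {15}  (accept∈set)
end set {15} — state 15 in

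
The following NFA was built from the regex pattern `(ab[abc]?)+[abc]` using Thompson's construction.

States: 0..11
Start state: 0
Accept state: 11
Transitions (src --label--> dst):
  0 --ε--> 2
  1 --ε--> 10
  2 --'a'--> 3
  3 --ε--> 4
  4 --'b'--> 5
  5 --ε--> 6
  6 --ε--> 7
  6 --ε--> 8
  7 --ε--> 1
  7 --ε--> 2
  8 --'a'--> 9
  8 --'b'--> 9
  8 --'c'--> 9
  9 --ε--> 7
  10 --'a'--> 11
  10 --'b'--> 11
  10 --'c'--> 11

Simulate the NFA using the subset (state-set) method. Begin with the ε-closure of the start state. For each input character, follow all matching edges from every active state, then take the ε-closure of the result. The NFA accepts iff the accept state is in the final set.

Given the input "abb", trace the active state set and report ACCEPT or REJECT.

Answer: ACCEPT

Trace:
S₀ = ε-closure({0}) = {0,2}
'a' @ 1: {3,4}
'b' @ 2: {1,2,5,6,7,8,10}
'b' @ 3: {1,2,7,9,10,11}  ✓accept
end set {1,2,7,9,10,11} — state 11 in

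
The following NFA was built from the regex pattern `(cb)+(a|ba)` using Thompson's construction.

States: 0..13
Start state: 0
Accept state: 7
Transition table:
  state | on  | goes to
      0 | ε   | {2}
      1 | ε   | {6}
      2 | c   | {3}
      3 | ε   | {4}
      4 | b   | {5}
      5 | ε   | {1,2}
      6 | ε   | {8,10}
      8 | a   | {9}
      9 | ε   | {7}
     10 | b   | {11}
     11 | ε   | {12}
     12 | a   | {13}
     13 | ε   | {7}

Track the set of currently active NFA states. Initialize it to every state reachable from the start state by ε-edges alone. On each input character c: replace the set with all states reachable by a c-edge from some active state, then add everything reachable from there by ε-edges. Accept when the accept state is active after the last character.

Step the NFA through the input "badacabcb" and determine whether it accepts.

Answer: REJECT

Steps:
initial (ε-close {0}): {0,2}
'b' @ 1: {}  — state set empty
rest 'adacabcb' ignored (set empty)
after full input: {}  (accept=7 not in)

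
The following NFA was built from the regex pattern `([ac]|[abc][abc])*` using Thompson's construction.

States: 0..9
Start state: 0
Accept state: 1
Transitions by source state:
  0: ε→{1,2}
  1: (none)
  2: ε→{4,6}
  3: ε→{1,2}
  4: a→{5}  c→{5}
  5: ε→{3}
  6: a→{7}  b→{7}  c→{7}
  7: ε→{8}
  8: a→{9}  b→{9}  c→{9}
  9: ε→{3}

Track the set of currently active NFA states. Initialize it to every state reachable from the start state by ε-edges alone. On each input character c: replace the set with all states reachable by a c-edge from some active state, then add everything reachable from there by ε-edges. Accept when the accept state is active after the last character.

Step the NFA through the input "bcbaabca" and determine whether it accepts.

S₀ = ε-closure({0}) = {0,1,2,4,6}
'b' @ 1: {7,8}
'c' @ 2: {1,2,3,4,6,9}  [accepting]
'b' @ 3: {7,8}
'a' @ 4: {1,2,3,4,6,9}  [accepting]
'a' @ 5: {1,2,3,4,5,6,7,8}  [accepting]
'b' @ 6: {1,2,3,4,6,7,8,9}  [accepting]
'c' @ 7: {1,2,3,4,5,6,7,8,9}  [accepting]
'a' @ 8: {1,2,3,4,5,6,7,8,9}  [accepting]
after full input: {1,2,3,4,5,6,7,8,9}  (accept=1 in)

Answer: ACCEPT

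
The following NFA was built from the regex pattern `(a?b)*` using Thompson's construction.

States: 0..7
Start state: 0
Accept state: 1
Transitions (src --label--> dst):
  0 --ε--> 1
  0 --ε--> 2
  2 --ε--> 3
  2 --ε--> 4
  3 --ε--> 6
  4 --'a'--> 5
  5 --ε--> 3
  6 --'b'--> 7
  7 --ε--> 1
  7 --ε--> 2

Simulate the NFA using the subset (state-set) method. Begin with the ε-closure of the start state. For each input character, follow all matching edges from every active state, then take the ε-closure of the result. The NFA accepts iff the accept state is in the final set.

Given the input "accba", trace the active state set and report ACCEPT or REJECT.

initial (ε-close {0}): {0,1,2,3,4,6}
'a' @ 1: {3,5,6}
'c' @ 2: {}  — state set empty
rest 'cba' ignored (set empty)
end set {} — state 1 not in

Answer: REJECT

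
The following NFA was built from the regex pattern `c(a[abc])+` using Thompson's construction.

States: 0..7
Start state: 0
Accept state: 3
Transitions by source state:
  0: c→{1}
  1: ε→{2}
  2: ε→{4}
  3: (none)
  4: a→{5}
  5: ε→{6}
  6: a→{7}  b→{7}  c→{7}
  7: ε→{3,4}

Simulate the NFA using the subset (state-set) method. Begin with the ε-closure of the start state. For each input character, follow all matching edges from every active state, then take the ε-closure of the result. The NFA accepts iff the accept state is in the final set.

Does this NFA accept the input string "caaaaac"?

start: ε-closure({0}) = {0}
'c' @ 1: {1,2,4}
'a' @ 2: {5,6}
'a' @ 3: {3,4,7}  (accept∈set)
'a' @ 4: {5,6}
'a' @ 5: {3,4,7}  (accept∈set)
'a' @ 6: {5,6}
'c' @ 7: {3,4,7}  (accept∈set)
after full input: {3,4,7}  (accept=3 in)

Answer: ACCEPT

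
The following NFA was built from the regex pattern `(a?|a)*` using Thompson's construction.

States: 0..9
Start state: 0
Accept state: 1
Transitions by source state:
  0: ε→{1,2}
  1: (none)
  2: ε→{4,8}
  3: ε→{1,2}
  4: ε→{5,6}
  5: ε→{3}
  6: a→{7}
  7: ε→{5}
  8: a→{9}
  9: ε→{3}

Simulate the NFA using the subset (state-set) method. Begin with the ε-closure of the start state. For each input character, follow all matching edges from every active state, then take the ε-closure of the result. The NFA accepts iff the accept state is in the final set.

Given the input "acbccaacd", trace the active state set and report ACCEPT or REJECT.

Answer: REJECT

Trace:
start: ε-closure({0}) = {0,1,2,3,4,5,6,8}
'a' @ 1: {1,2,3,4,5,6,7,8,9}  ✓accept
'c' @ 2: {}  — dead — no transitions
rest 'bccaacd' ignored (set empty)
after full input: {}  (accept=1 not in)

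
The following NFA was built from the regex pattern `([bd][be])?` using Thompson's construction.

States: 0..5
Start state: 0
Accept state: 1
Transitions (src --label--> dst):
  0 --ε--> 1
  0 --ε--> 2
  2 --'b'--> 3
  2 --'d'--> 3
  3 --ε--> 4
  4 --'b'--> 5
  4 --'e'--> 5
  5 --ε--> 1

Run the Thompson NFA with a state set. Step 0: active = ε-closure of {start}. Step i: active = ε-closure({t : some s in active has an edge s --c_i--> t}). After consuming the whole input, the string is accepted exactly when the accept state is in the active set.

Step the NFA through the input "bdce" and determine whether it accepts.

Answer: REJECT

Trace:
initial (ε-close {0}): {0,1,2}
'b' @ 1: {3,4}
'd' @ 2: {}  — no active states
rest 'ce' ignored (set empty)
end set {} — state 1 not in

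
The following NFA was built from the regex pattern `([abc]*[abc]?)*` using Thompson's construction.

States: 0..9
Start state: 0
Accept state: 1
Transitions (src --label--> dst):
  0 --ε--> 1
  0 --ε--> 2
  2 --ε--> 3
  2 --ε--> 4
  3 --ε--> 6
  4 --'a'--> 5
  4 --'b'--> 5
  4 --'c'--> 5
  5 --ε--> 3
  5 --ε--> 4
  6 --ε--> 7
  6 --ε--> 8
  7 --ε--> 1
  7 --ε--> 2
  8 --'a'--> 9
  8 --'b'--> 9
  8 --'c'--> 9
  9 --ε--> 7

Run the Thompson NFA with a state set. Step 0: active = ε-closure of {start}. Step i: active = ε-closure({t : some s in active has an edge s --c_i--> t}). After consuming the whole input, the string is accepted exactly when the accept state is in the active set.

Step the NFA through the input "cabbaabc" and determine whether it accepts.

S₀ = ε-closure({0}) = {0,1,2,3,4,6,7,8}
'c' @ 1: {1,2,3,4,5,6,7,8,9}  [accepting]
'a' @ 2: {1,2,3,4,5,6,7,8,9}  [accepting]
'b' @ 3: {1,2,3,4,5,6,7,8,9}  [accepting]
'b' @ 4: {1,2,3,4,5,6,7,8,9}  [accepting]
'a' @ 5: {1,2,3,4,5,6,7,8,9}  [accepting]
'a' @ 6: {1,2,3,4,5,6,7,8,9}  [accepting]
'b' @ 7: {1,2,3,4,5,6,7,8,9}  [accepting]
'c' @ 8: {1,2,3,4,5,6,7,8,9}  [accepting]
after full input: {1,2,3,4,5,6,7,8,9}  (accept=1 in)

Answer: ACCEPT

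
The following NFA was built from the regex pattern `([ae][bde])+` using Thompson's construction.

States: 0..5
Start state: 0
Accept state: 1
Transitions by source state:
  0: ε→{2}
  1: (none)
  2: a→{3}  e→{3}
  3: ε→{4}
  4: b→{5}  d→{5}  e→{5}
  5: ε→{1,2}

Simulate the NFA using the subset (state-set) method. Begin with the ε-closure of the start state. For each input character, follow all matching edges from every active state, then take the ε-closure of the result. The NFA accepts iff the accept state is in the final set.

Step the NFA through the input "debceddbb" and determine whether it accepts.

Answer: REJECT

Trace:
start: ε-closure({0}) = {0,2}
'd' @ 1: {}  — no active states
rest 'ebceddbb' ignored (set empty)
end set {} — state 1 not in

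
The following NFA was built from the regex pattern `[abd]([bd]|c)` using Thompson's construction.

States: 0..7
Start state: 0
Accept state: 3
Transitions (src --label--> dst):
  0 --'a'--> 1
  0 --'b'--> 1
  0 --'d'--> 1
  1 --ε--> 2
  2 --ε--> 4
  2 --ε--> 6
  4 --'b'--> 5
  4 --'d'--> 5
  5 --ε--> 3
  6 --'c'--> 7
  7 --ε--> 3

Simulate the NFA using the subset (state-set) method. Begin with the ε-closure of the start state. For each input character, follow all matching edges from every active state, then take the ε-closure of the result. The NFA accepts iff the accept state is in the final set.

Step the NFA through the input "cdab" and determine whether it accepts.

S₀ = ε-closure({0}) = {0}
'c' @ 1: {}  — no active states
rest 'dab' ignored (set empty)
final: {}; accept 3 not in set

Answer: REJECT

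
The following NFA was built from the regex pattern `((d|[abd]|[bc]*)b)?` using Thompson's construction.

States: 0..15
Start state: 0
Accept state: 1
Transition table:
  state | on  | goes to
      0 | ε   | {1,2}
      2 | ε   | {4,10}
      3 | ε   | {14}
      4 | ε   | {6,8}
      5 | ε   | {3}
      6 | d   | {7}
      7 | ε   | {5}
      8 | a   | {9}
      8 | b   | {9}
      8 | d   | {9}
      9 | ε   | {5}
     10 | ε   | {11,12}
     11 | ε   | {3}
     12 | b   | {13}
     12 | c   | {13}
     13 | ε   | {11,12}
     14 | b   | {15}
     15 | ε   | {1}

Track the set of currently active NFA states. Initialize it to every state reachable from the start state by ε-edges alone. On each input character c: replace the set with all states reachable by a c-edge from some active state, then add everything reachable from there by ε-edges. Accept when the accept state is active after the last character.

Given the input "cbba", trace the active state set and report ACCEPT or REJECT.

Answer: REJECT

Derivation:
S₀ = ε-closure({0}) = {0,1,2,3,4,6,8,10,11,12,14}
'c' @ 1: {3,11,12,13,14}
'b' @ 2: {1,3,11,12,13,14,15}  ✓accept
'b' @ 3: {1,3,11,12,13,14,15}  ✓accept
'a' @ 4: {}  — dead — no transitions
end set {} — state 1 not in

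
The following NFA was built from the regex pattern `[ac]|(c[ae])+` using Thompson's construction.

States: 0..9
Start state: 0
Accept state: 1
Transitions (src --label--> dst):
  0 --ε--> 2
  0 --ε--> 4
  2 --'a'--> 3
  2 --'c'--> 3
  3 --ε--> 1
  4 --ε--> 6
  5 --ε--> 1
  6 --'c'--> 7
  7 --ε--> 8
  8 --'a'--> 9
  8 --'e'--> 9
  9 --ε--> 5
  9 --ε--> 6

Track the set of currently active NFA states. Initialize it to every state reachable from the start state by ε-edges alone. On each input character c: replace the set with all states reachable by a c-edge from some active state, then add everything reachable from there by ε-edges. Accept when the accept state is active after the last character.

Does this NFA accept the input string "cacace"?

Answer: ACCEPT

Derivation:
S₀ = ε-closure({0}) = {0,2,4,6}
'c' @ 1: {1,3,7,8}  (accept∈set)
'a' @ 2: {1,5,6,9}  (accept∈set)
'c' @ 3: {7,8}
'a' @ 4: {1,5,6,9}  (accept∈set)
'c' @ 5: {7,8}
'e' @ 6: {1,5,6,9}  (accept∈set)
final: {1,5,6,9}; accept 1 in set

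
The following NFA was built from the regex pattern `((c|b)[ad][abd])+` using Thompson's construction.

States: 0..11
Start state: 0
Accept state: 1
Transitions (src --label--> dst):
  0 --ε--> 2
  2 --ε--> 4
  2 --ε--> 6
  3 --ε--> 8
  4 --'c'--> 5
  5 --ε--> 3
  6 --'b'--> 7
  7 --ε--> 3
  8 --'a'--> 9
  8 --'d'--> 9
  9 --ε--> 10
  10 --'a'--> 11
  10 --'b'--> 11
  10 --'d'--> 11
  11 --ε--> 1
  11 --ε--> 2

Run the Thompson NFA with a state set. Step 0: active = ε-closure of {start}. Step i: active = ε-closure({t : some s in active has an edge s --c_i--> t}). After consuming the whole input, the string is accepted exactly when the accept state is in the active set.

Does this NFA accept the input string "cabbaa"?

start: ε-closure({0}) = {0,2,4,6}
'c' @ 1: {3,5,8}
'a' @ 2: {9,10}
'b' @ 3: {1,2,4,6,11}  (accept∈set)
'b' @ 4: {3,7,8}
'a' @ 5: {9,10}
'a' @ 6: {1,2,4,6,11}  (accept∈set)
after full input: {1,2,4,6,11}  (accept=1 in)

Answer: ACCEPT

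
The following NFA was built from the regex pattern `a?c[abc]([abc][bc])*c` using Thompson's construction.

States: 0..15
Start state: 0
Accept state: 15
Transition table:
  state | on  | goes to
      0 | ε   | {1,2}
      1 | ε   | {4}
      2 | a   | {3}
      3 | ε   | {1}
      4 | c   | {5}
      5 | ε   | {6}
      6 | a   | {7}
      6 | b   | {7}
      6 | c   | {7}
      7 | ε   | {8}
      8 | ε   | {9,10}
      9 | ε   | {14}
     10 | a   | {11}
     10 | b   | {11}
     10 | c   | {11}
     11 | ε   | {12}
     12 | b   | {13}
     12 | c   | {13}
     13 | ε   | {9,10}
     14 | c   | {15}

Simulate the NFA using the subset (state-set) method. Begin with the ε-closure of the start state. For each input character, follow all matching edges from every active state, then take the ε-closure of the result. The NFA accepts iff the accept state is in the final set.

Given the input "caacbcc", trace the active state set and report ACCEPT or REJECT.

Answer: ACCEPT

Steps:
start: ε-closure({0}) = {0,1,2,4}
'c' @ 1: {5,6}
'a' @ 2: {7,8,9,10,14}
'a' @ 3: {11,12}
'c' @ 4: {9,10,13,14}
'b' @ 5: {11,12}
'c' @ 6: {9,10,13,14}
'c' @ 7: {11,12,15}  (accept∈set)
after full input: {11,12,15}  (accept=15 in)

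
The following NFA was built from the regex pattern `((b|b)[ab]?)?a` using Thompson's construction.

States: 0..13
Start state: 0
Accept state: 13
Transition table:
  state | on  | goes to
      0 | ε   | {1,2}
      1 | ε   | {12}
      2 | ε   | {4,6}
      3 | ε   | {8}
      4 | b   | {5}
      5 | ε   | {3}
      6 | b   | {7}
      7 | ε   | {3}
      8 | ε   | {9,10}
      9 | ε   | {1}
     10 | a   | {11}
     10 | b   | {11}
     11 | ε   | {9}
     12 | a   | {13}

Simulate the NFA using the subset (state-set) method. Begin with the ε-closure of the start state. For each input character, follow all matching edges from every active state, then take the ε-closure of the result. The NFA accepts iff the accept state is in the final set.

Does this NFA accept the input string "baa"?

Answer: ACCEPT

Derivation:
start: ε-closure({0}) = {0,1,2,4,6,12}
'b' @ 1: {1,3,5,7,8,9,10,12}
'a' @ 2: {1,9,11,12,13}  [accepting]
'a' @ 3: {13}  [accepting]
after full input: {13}  (accept=13 in)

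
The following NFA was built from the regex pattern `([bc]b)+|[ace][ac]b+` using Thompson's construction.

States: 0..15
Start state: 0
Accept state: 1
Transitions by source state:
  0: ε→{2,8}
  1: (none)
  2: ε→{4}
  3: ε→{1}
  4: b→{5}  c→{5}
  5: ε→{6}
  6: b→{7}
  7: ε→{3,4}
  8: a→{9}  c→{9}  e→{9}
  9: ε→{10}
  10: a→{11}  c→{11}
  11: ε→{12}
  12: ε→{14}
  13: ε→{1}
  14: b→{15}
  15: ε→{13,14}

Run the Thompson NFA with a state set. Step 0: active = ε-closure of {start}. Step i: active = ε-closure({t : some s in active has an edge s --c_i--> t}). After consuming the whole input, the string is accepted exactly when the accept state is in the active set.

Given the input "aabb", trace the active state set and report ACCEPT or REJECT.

start: ε-closure({0}) = {0,2,4,8}
'a' @ 1: {9,10}
'a' @ 2: {11,12,14}
'b' @ 3: {1,13,14,15}  [accepting]
'b' @ 4: {1,13,14,15}  [accepting]
after full input: {1,13,14,15}  (accept=1 in)

Answer: ACCEPT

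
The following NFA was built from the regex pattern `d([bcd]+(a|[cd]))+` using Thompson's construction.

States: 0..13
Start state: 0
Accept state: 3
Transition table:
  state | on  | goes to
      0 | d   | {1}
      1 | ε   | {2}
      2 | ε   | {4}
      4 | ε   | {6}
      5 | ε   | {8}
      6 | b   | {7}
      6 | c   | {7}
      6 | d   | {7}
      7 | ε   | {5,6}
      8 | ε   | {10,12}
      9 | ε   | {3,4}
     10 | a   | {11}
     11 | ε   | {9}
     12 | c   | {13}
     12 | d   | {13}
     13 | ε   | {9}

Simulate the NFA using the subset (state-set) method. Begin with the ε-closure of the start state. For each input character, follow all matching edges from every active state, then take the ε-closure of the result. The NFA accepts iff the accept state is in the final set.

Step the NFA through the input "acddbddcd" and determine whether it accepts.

Answer: REJECT

Trace:
S₀ = ε-closure({0}) = {0}
'a' @ 1: {}  — state set empty
rest 'cddbddcd' ignored (set empty)
end set {} — state 3 not in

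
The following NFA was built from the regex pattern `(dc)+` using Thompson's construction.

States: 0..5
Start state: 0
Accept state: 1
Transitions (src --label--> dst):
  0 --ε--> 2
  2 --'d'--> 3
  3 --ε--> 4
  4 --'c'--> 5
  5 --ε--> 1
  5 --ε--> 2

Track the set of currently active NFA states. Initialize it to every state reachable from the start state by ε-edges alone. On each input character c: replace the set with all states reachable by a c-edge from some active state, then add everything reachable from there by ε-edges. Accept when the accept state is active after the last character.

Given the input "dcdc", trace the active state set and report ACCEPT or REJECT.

Answer: ACCEPT

Steps:
initial (ε-close {0}): {0,2}
'd' @ 1: {3,4}
'c' @ 2: {1,2,5}  [accepting]
'd' @ 3: {3,4}
'c' @ 4: {1,2,5}  [accepting]
final: {1,2,5}; accept 1 in set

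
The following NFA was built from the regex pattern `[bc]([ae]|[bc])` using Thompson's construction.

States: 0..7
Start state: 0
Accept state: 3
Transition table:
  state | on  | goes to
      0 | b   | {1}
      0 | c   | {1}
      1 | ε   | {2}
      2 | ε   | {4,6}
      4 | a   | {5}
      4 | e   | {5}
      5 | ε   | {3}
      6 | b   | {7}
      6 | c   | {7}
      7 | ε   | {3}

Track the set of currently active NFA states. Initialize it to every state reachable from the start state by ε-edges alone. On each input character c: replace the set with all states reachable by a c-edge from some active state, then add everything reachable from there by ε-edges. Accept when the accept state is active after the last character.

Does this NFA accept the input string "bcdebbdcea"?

Answer: REJECT

Steps:
S₀ = ε-closure({0}) = {0}
'b' @ 1: {1,2,4,6}
'c' @ 2: {3,7}  ✓accept
'd' @ 3: {}  — dead — no transitions
rest 'ebbdcea' ignored (set empty)
after full input: {}  (accept=3 not in)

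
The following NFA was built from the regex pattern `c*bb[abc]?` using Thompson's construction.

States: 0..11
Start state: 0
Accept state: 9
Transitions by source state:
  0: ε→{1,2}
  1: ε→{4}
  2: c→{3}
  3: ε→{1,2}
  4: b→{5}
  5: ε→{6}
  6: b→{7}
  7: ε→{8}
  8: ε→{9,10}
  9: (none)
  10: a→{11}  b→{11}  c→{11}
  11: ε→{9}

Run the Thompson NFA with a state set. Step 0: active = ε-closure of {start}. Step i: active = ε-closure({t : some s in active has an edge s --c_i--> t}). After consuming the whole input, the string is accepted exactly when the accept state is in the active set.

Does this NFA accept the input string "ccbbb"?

S₀ = ε-closure({0}) = {0,1,2,4}
'c' @ 1: {1,2,3,4}
'c' @ 2: {1,2,3,4}
'b' @ 3: {5,6}
'b' @ 4: {7,8,9,10}  (accept∈set)
'b' @ 5: {9,11}  (accept∈set)
end set {9,11} — state 9 in

Answer: ACCEPT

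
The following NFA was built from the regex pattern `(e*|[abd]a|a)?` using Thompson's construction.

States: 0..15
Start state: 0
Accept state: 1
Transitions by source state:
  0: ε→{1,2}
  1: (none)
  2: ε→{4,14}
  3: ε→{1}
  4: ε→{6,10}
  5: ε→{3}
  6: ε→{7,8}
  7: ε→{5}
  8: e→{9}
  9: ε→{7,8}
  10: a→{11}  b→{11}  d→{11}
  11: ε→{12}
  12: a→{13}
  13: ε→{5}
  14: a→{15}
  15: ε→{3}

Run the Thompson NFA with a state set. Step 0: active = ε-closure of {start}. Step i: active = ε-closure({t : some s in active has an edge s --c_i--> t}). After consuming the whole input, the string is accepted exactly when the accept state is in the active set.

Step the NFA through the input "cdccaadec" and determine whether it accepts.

initial (ε-close {0}): {0,1,2,3,4,5,6,7,8,10,14}
'c' @ 1: {}  — state set empty
rest 'dccaadec' ignored (set empty)
after full input: {}  (accept=1 not in)

Answer: REJECT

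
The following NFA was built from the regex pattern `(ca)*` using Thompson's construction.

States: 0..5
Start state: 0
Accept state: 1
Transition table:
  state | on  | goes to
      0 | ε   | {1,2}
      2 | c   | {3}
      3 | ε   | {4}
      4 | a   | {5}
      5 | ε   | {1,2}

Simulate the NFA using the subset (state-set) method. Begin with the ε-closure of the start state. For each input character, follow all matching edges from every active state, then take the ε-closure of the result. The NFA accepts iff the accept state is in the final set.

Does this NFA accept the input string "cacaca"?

Answer: ACCEPT

Trace:
S₀ = ε-closure({0}) = {0,1,2}
'c' @ 1: {3,4}
'a' @ 2: {1,2,5}  [accepting]
'c' @ 3: {3,4}
'a' @ 4: {1,2,5}  [accepting]
'c' @ 5: {3,4}
'a' @ 6: {1,2,5}  [accepting]
end set {1,2,5} — state 1 in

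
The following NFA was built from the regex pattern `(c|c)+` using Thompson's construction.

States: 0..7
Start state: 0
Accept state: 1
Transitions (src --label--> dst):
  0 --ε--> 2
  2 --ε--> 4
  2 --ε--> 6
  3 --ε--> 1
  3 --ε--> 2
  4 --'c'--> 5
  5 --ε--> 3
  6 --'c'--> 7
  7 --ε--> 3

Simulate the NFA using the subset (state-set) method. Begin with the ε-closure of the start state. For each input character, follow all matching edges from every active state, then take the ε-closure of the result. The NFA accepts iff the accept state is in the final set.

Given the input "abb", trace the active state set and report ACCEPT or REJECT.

Answer: REJECT

Steps:
initial (ε-close {0}): {0,2,4,6}
'a' @ 1: {}  — no active states
rest 'bb' ignored (set empty)
after full input: {}  (accept=1 not in)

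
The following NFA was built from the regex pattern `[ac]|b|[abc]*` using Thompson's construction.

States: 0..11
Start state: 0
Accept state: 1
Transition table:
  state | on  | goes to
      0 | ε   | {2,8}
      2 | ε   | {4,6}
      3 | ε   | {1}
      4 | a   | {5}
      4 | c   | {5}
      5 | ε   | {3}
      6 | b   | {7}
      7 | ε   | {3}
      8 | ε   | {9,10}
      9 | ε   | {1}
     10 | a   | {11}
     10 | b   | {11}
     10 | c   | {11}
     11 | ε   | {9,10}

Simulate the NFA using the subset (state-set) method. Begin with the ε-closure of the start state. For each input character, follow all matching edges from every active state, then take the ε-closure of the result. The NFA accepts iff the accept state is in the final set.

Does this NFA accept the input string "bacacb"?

Answer: ACCEPT

Steps:
S₀ = ε-closure({0}) = {0,1,2,4,6,8,9,10}
'b' @ 1: {1,3,7,9,10,11}  ✓accept
'a' @ 2: {1,9,10,11}  ✓accept
'c' @ 3: {1,9,10,11}  ✓accept
'a' @ 4: {1,9,10,11}  ✓accept
'c' @ 5: {1,9,10,11}  ✓accept
'b' @ 6: {1,9,10,11}  ✓accept
end set {1,9,10,11} — state 1 in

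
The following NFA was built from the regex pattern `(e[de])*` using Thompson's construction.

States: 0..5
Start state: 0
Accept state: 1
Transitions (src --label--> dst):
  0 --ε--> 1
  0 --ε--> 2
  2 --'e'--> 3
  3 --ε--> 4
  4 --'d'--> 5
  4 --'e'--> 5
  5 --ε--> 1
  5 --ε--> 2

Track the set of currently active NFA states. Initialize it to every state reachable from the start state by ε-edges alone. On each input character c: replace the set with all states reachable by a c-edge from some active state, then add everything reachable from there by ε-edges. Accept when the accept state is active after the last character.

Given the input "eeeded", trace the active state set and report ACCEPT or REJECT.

S₀ = ε-closure({0}) = {0,1,2}
'e' @ 1: {3,4}
'e' @ 2: {1,2,5}  [accepting]
'e' @ 3: {3,4}
'd' @ 4: {1,2,5}  [accepting]
'e' @ 5: {3,4}
'd' @ 6: {1,2,5}  [accepting]
after full input: {1,2,5}  (accept=1 in)

Answer: ACCEPT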